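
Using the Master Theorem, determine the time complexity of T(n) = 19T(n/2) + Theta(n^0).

Master Theorem for T(n) = 19T(n/2) + O(n^0):

a = 19, b = 2, c = 0
log_b(a) = log_2(19) = 4.2479

Case 1: c = 0 < log_2(19) = 4.2479
T(n) = O(n^(log_2 19))

For T(n) = 19T(n/2) + O(n^0): log_2(19) = 4.2479. This is Case 1 of the Master Theorem (c < log_b(a), work dominated by leaves), giving O(n^(log_2 19)).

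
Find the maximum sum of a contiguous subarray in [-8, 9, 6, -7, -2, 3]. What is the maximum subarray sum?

Using Kadane's algorithm on [-8, 9, 6, -7, -2, 3]:

Scanning through the array:
Position 1 (value 9): max_ending_here = 9, max_so_far = 9
Position 2 (value 6): max_ending_here = 15, max_so_far = 15
Position 3 (value -7): max_ending_here = 8, max_so_far = 15
Position 4 (value -2): max_ending_here = 6, max_so_far = 15
Position 5 (value 3): max_ending_here = 9, max_so_far = 15

Maximum subarray: [9, 6]
Maximum sum: 15

The maximum subarray is [9, 6] with sum 15. This subarray runs from index 1 to index 2.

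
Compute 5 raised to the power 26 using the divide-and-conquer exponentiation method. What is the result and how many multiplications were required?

Computing 5^26 by squaring (build up from 5^1; each line after the first costs one multiplication):

5^1 = 5
5^2 = (5^1)^2 = 5^2 = 25
5^3 = 5 * 5^2 = 5 * 25 = 125
5^6 = (5^3)^2 = 125^2 = 15625
5^12 = (5^6)^2 = 15625^2 = 244140625
5^13 = 5 * 5^12 = 5 * 244140625 = 1220703125
5^26 = (5^13)^2 = 1220703125^2 = 1490116119384765625

Result: 1490116119384765625
Multiplications needed: 6 (6 lines after 5^1)

5^26 = 1490116119384765625. Using exponentiation by squaring, this requires 6 multiplications. The key idea: if the exponent is even, square the half-power; if odd, multiply by the base once.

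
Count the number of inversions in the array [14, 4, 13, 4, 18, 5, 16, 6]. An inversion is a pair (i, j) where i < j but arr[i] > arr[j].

Finding inversions in [14, 4, 13, 4, 18, 5, 16, 6]:

(0, 1): arr[0]=14 > arr[1]=4
(0, 2): arr[0]=14 > arr[2]=13
(0, 3): arr[0]=14 > arr[3]=4
(0, 5): arr[0]=14 > arr[5]=5
(0, 7): arr[0]=14 > arr[7]=6
(2, 3): arr[2]=13 > arr[3]=4
(2, 5): arr[2]=13 > arr[5]=5
(2, 7): arr[2]=13 > arr[7]=6
(4, 5): arr[4]=18 > arr[5]=5
(4, 6): arr[4]=18 > arr[6]=16
(4, 7): arr[4]=18 > arr[7]=6
(6, 7): arr[6]=16 > arr[7]=6

Total inversions: 12

The array has 12 inversion(s): (0,1), (0,2), (0,3), (0,5), (0,7), (2,3), (2,5), (2,7), (4,5), (4,6), (4,7), (6,7). Each pair (i,j) satisfies i < j and arr[i] > arr[j].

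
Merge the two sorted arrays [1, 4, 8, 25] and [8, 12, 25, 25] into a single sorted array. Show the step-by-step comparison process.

Merging process:

Compare 1 vs 8: take 1 from left. Merged: [1]
Compare 4 vs 8: take 4 from left. Merged: [1, 4]
Compare 8 vs 8: take 8 from left. Merged: [1, 4, 8]
Compare 25 vs 8: take 8 from right. Merged: [1, 4, 8, 8]
Compare 25 vs 12: take 12 from right. Merged: [1, 4, 8, 8, 12]
Compare 25 vs 25: take 25 from left. Merged: [1, 4, 8, 8, 12, 25]
Append remaining from right: [25, 25]. Merged: [1, 4, 8, 8, 12, 25, 25, 25]

Final merged array: [1, 4, 8, 8, 12, 25, 25, 25]
Total comparisons: 6

The merged array is [1, 4, 8, 8, 12, 25, 25, 25], requiring 6 comparisons. The merge step runs in O(n) time where n is the total number of elements.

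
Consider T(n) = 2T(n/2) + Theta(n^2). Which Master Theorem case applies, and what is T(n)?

Master Theorem for T(n) = 2T(n/2) + O(n^2):

a = 2, b = 2, c = 2
log_b(a) = log_2(2) = 1.0000

Case 3: c = 2 > log_2(2) = 1.0000
T(n) = O(n^2) = O(n^2)

For T(n) = 2T(n/2) + O(n^2): log_2(2) = 1.0000. This is Case 3 of the Master Theorem (c > log_b(a), work dominated by root), giving O(n^2).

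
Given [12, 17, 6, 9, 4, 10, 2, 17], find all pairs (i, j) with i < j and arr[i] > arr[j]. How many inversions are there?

Finding inversions in [12, 17, 6, 9, 4, 10, 2, 17]:

(0, 2): arr[0]=12 > arr[2]=6
(0, 3): arr[0]=12 > arr[3]=9
(0, 4): arr[0]=12 > arr[4]=4
(0, 5): arr[0]=12 > arr[5]=10
(0, 6): arr[0]=12 > arr[6]=2
(1, 2): arr[1]=17 > arr[2]=6
(1, 3): arr[1]=17 > arr[3]=9
(1, 4): arr[1]=17 > arr[4]=4
(1, 5): arr[1]=17 > arr[5]=10
(1, 6): arr[1]=17 > arr[6]=2
(2, 4): arr[2]=6 > arr[4]=4
(2, 6): arr[2]=6 > arr[6]=2
(3, 4): arr[3]=9 > arr[4]=4
(3, 6): arr[3]=9 > arr[6]=2
(4, 6): arr[4]=4 > arr[6]=2
(5, 6): arr[5]=10 > arr[6]=2

Total inversions: 16

The array has 16 inversion(s): (0,2), (0,3), (0,4), (0,5), (0,6), (1,2), (1,3), (1,4), (1,5), (1,6), (2,4), (2,6), (3,4), (3,6), (4,6), (5,6). Each pair (i,j) satisfies i < j and arr[i] > arr[j].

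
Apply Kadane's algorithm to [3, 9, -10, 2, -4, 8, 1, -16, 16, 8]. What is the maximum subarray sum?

Using Kadane's algorithm on [3, 9, -10, 2, -4, 8, 1, -16, 16, 8]:

Scanning through the array:
Position 1 (value 9): max_ending_here = 12, max_so_far = 12
Position 2 (value -10): max_ending_here = 2, max_so_far = 12
Position 3 (value 2): max_ending_here = 4, max_so_far = 12
Position 4 (value -4): max_ending_here = 0, max_so_far = 12
Position 5 (value 8): max_ending_here = 8, max_so_far = 12
Position 6 (value 1): max_ending_here = 9, max_so_far = 12
Position 7 (value -16): max_ending_here = -7, max_so_far = 12
Position 8 (value 16): max_ending_here = 16, max_so_far = 16
Position 9 (value 8): max_ending_here = 24, max_so_far = 24

Maximum subarray: [16, 8]
Maximum sum: 24

The maximum subarray is [16, 8] with sum 24. This subarray runs from index 8 to index 9.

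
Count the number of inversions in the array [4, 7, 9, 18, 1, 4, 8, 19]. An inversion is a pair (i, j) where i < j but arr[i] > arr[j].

Finding inversions in [4, 7, 9, 18, 1, 4, 8, 19]:

(0, 4): arr[0]=4 > arr[4]=1
(1, 4): arr[1]=7 > arr[4]=1
(1, 5): arr[1]=7 > arr[5]=4
(2, 4): arr[2]=9 > arr[4]=1
(2, 5): arr[2]=9 > arr[5]=4
(2, 6): arr[2]=9 > arr[6]=8
(3, 4): arr[3]=18 > arr[4]=1
(3, 5): arr[3]=18 > arr[5]=4
(3, 6): arr[3]=18 > arr[6]=8

Total inversions: 9

The array has 9 inversion(s): (0,4), (1,4), (1,5), (2,4), (2,5), (2,6), (3,4), (3,5), (3,6). Each pair (i,j) satisfies i < j and arr[i] > arr[j].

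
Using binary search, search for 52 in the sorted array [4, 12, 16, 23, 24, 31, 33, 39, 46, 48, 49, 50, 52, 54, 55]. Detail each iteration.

Binary search for 52 in [4, 12, 16, 23, 24, 31, 33, 39, 46, 48, 49, 50, 52, 54, 55]:

lo=0, hi=14, mid=7, arr[mid]=39 -> 39 < 52, search right half
lo=8, hi=14, mid=11, arr[mid]=50 -> 50 < 52, search right half
lo=12, hi=14, mid=13, arr[mid]=54 -> 54 > 52, search left half
lo=12, hi=12, mid=12, arr[mid]=52 -> Found target at index 12!

Binary search finds 52 at index 12 after 4 comparisons. The search repeatedly halves the search space by comparing with the middle element.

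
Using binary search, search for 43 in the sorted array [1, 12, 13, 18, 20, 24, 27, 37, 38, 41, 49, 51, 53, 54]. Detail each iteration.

Binary search for 43 in [1, 12, 13, 18, 20, 24, 27, 37, 38, 41, 49, 51, 53, 54]:

lo=0, hi=13, mid=6, arr[mid]=27 -> 27 < 43, search right half
lo=7, hi=13, mid=10, arr[mid]=49 -> 49 > 43, search left half
lo=7, hi=9, mid=8, arr[mid]=38 -> 38 < 43, search right half
lo=9, hi=9, mid=9, arr[mid]=41 -> 41 < 43, search right half
lo=10 > hi=9, target 43 not found

Binary search determines that 43 is not in the array after 4 comparisons. The search space was exhausted without finding the target.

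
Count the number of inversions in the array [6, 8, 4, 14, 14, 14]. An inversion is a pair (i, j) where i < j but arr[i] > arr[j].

Finding inversions in [6, 8, 4, 14, 14, 14]:

(0, 2): arr[0]=6 > arr[2]=4
(1, 2): arr[1]=8 > arr[2]=4

Total inversions: 2

The array has 2 inversion(s): (0,2), (1,2). Each pair (i,j) satisfies i < j and arr[i] > arr[j].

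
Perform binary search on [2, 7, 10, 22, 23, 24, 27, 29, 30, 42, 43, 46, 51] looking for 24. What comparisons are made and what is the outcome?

Binary search for 24 in [2, 7, 10, 22, 23, 24, 27, 29, 30, 42, 43, 46, 51]:

lo=0, hi=12, mid=6, arr[mid]=27 -> 27 > 24, search left half
lo=0, hi=5, mid=2, arr[mid]=10 -> 10 < 24, search right half
lo=3, hi=5, mid=4, arr[mid]=23 -> 23 < 24, search right half
lo=5, hi=5, mid=5, arr[mid]=24 -> Found target at index 5!

Binary search finds 24 at index 5 after 4 comparisons. The search repeatedly halves the search space by comparing with the middle element.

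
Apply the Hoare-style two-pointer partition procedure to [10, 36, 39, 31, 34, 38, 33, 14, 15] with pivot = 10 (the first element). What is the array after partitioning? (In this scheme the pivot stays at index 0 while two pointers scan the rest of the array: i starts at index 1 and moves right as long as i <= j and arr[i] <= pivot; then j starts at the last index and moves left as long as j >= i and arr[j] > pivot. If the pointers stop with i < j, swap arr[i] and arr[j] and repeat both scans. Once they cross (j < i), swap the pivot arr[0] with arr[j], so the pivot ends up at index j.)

Hoare-style two-pointer partition with pivot = 10:

Initial array: [10, 36, 39, 31, 34, 38, 33, 14, 15]

Pointers start at i = 1, j = 8.
i ends at 1, j ends at 0: the pointers have crossed (j < i), so scanning stops.

j = 0, so swapping arr[0] with arr[j] leaves the pivot at position 0: [10, 36, 39, 31, 34, 38, 33, 14, 15]
Pivot position: 0

After partitioning with pivot 10, the array becomes [10, 36, 39, 31, 34, 38, 33, 14, 15]. The pivot is placed at index 0. All elements to the left of the pivot are <= 10, and all elements to the right are > 10.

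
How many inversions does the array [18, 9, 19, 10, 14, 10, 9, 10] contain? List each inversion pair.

Finding inversions in [18, 9, 19, 10, 14, 10, 9, 10]:

(0, 1): arr[0]=18 > arr[1]=9
(0, 3): arr[0]=18 > arr[3]=10
(0, 4): arr[0]=18 > arr[4]=14
(0, 5): arr[0]=18 > arr[5]=10
(0, 6): arr[0]=18 > arr[6]=9
(0, 7): arr[0]=18 > arr[7]=10
(2, 3): arr[2]=19 > arr[3]=10
(2, 4): arr[2]=19 > arr[4]=14
(2, 5): arr[2]=19 > arr[5]=10
(2, 6): arr[2]=19 > arr[6]=9
(2, 7): arr[2]=19 > arr[7]=10
(3, 6): arr[3]=10 > arr[6]=9
(4, 5): arr[4]=14 > arr[5]=10
(4, 6): arr[4]=14 > arr[6]=9
(4, 7): arr[4]=14 > arr[7]=10
(5, 6): arr[5]=10 > arr[6]=9

Total inversions: 16

The array has 16 inversion(s): (0,1), (0,3), (0,4), (0,5), (0,6), (0,7), (2,3), (2,4), (2,5), (2,6), (2,7), (3,6), (4,5), (4,6), (4,7), (5,6). Each pair (i,j) satisfies i < j and arr[i] > arr[j].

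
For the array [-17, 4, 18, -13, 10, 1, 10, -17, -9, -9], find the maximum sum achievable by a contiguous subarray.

Using Kadane's algorithm on [-17, 4, 18, -13, 10, 1, 10, -17, -9, -9]:

Scanning through the array:
Position 1 (value 4): max_ending_here = 4, max_so_far = 4
Position 2 (value 18): max_ending_here = 22, max_so_far = 22
Position 3 (value -13): max_ending_here = 9, max_so_far = 22
Position 4 (value 10): max_ending_here = 19, max_so_far = 22
Position 5 (value 1): max_ending_here = 20, max_so_far = 22
Position 6 (value 10): max_ending_here = 30, max_so_far = 30
Position 7 (value -17): max_ending_here = 13, max_so_far = 30
Position 8 (value -9): max_ending_here = 4, max_so_far = 30
Position 9 (value -9): max_ending_here = -5, max_so_far = 30

Maximum subarray: [4, 18, -13, 10, 1, 10]
Maximum sum: 30

The maximum subarray is [4, 18, -13, 10, 1, 10] with sum 30. This subarray runs from index 1 to index 6.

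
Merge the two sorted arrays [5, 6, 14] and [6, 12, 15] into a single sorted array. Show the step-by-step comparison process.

Merging process:

Compare 5 vs 6: take 5 from left. Merged: [5]
Compare 6 vs 6: take 6 from left. Merged: [5, 6]
Compare 14 vs 6: take 6 from right. Merged: [5, 6, 6]
Compare 14 vs 12: take 12 from right. Merged: [5, 6, 6, 12]
Compare 14 vs 15: take 14 from left. Merged: [5, 6, 6, 12, 14]
Append remaining from right: [15]. Merged: [5, 6, 6, 12, 14, 15]

Final merged array: [5, 6, 6, 12, 14, 15]
Total comparisons: 5

The merged array is [5, 6, 6, 12, 14, 15], requiring 5 comparisons. The merge step runs in O(n) time where n is the total number of elements.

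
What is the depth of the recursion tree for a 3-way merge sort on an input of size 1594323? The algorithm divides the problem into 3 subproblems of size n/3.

For divide and conquer with division factor 3:

Problem sizes at each level:
Level 0: 1594323
Level 1: 531441
Level 2: 177147
Level 3: 59049
Level 4: 19683
Level 5: 6561
Level 6: 2187
Level 7: 729
Level 8: 243
Level 9: 81
Level 10: 27
Level 11: 9
Level 12: 3
Level 13: 1

The root is level 0 and the size-1 base case is level 13 (the tree spans levels 0 through 13, i.e. 14 levels counting the root), so the depth is the number of divisions: log_3(1594323) = 13

The recursion tree depth is log_3(1594323) = 13. At each level, the problem size is divided by 3, so it takes 13 divisions to reduce to a base case of size 1. The algorithm makes 3 recursive calls at each level.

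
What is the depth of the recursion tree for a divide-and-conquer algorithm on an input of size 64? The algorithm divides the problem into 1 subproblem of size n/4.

For divide and conquer with division factor 4:

Problem sizes at each level:
Level 0: 64
Level 1: 16
Level 2: 4
Level 3: 1

The root is level 0 and the size-1 base case is level 3 (the tree spans levels 0 through 3, i.e. 4 levels counting the root), so the depth is the number of divisions: log_4(64) = 3

The recursion tree depth is log_4(64) = 3. At each level, the problem size is divided by 4, so it takes 3 divisions to reduce to a base case of size 1. The algorithm makes 1 recursive call at each level.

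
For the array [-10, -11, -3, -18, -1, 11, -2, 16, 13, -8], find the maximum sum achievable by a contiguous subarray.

Using Kadane's algorithm on [-10, -11, -3, -18, -1, 11, -2, 16, 13, -8]:

Scanning through the array:
Position 1 (value -11): max_ending_here = -11, max_so_far = -10
Position 2 (value -3): max_ending_here = -3, max_so_far = -3
Position 3 (value -18): max_ending_here = -18, max_so_far = -3
Position 4 (value -1): max_ending_here = -1, max_so_far = -1
Position 5 (value 11): max_ending_here = 11, max_so_far = 11
Position 6 (value -2): max_ending_here = 9, max_so_far = 11
Position 7 (value 16): max_ending_here = 25, max_so_far = 25
Position 8 (value 13): max_ending_here = 38, max_so_far = 38
Position 9 (value -8): max_ending_here = 30, max_so_far = 38

Maximum subarray: [11, -2, 16, 13]
Maximum sum: 38

The maximum subarray is [11, -2, 16, 13] with sum 38. This subarray runs from index 5 to index 8.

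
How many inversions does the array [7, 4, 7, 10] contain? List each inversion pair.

Finding inversions in [7, 4, 7, 10]:

(0, 1): arr[0]=7 > arr[1]=4

Total inversions: 1

The array has 1 inversion(s): (0,1). Each pair (i,j) satisfies i < j and arr[i] > arr[j].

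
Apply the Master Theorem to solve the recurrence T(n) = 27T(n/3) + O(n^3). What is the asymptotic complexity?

Master Theorem for T(n) = 27T(n/3) + O(n^3):

a = 27, b = 3, c = 3
log_b(a) = log_3(27) = 3.0000

Case 2: c = 3 = log_3(27) = 3.0000
T(n) = O(n^3 log n) = O(n^3 log n)

For T(n) = 27T(n/3) + O(n^3): log_3(27) = 3.0000. This is Case 2 of the Master Theorem (c = log_b(a), equal work at all levels), giving O(n^3 log n).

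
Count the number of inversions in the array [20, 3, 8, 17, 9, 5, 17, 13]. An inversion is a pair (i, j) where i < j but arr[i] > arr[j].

Finding inversions in [20, 3, 8, 17, 9, 5, 17, 13]:

(0, 1): arr[0]=20 > arr[1]=3
(0, 2): arr[0]=20 > arr[2]=8
(0, 3): arr[0]=20 > arr[3]=17
(0, 4): arr[0]=20 > arr[4]=9
(0, 5): arr[0]=20 > arr[5]=5
(0, 6): arr[0]=20 > arr[6]=17
(0, 7): arr[0]=20 > arr[7]=13
(2, 5): arr[2]=8 > arr[5]=5
(3, 4): arr[3]=17 > arr[4]=9
(3, 5): arr[3]=17 > arr[5]=5
(3, 7): arr[3]=17 > arr[7]=13
(4, 5): arr[4]=9 > arr[5]=5
(6, 7): arr[6]=17 > arr[7]=13

Total inversions: 13

The array has 13 inversion(s): (0,1), (0,2), (0,3), (0,4), (0,5), (0,6), (0,7), (2,5), (3,4), (3,5), (3,7), (4,5), (6,7). Each pair (i,j) satisfies i < j and arr[i] > arr[j].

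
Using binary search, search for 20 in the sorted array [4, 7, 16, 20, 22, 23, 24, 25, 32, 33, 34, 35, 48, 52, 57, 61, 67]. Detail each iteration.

Binary search for 20 in [4, 7, 16, 20, 22, 23, 24, 25, 32, 33, 34, 35, 48, 52, 57, 61, 67]:

lo=0, hi=16, mid=8, arr[mid]=32 -> 32 > 20, search left half
lo=0, hi=7, mid=3, arr[mid]=20 -> Found target at index 3!

Binary search finds 20 at index 3 after 2 comparisons. The search repeatedly halves the search space by comparing with the middle element.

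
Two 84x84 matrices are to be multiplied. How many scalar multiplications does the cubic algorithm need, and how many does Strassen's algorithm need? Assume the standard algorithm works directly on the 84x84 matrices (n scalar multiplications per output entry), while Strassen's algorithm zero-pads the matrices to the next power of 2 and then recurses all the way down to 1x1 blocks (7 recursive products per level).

Matrix multiplication for 84x84 matrices:

Strassen's algorithm requires power-of-2 dimensions. Pad 84x84 to 128x128 (next power of 2).

Standard algorithm: 84^3 = 592704 multiplications
Strassen's algorithm: 7^(log2(128)) = 7^7 = 823543 multiplications
Difference: 592704 - 823543 = -230839 (Strassen uses MORE here due to padding overhead — for small or just-over-power-of-2 n, padding can outweigh the per-level savings)

Standard: 592704 multiplications (84^3). Strassen: 823543 multiplications (7^7, after padding to 128x128). Strassen reduces 8 recursive multiplications to 7 at each level.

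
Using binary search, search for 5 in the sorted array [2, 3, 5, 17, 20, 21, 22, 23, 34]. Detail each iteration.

Binary search for 5 in [2, 3, 5, 17, 20, 21, 22, 23, 34]:

lo=0, hi=8, mid=4, arr[mid]=20 -> 20 > 5, search left half
lo=0, hi=3, mid=1, arr[mid]=3 -> 3 < 5, search right half
lo=2, hi=3, mid=2, arr[mid]=5 -> Found target at index 2!

Binary search finds 5 at index 2 after 3 comparisons. The search repeatedly halves the search space by comparing with the middle element.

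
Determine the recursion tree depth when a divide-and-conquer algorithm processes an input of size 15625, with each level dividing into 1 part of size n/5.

For divide and conquer with division factor 5:

Problem sizes at each level:
Level 0: 15625
Level 1: 3125
Level 2: 625
Level 3: 125
Level 4: 25
Level 5: 5
Level 6: 1

The root is level 0 and the size-1 base case is level 6 (the tree spans levels 0 through 6, i.e. 7 levels counting the root), so the depth is the number of divisions: log_5(15625) = 6

The recursion tree depth is log_5(15625) = 6. At each level, the problem size is divided by 5, so it takes 6 divisions to reduce to a base case of size 1. The algorithm makes 1 recursive call at each level.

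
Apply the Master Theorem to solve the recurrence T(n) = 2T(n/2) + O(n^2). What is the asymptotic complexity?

Master Theorem for T(n) = 2T(n/2) + O(n^2):

a = 2, b = 2, c = 2
log_b(a) = log_2(2) = 1.0000

Case 3: c = 2 > log_2(2) = 1.0000
T(n) = O(n^2) = O(n^2)

For T(n) = 2T(n/2) + O(n^2): log_2(2) = 1.0000. This is Case 3 of the Master Theorem (c > log_b(a), work dominated by root), giving O(n^2).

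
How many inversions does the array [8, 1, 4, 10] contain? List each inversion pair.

Finding inversions in [8, 1, 4, 10]:

(0, 1): arr[0]=8 > arr[1]=1
(0, 2): arr[0]=8 > arr[2]=4

Total inversions: 2

The array has 2 inversion(s): (0,1), (0,2). Each pair (i,j) satisfies i < j and arr[i] > arr[j].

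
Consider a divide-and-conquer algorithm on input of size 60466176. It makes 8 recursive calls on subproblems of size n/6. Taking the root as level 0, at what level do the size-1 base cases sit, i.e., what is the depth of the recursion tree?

For divide and conquer with division factor 6:

Problem sizes at each level:
Level 0: 60466176
Level 1: 10077696
Level 2: 1679616
Level 3: 279936
Level 4: 46656
Level 5: 7776
Level 6: 1296
Level 7: 216
Level 8: 36
Level 9: 6
Level 10: 1

The root is level 0 and the size-1 base case is level 10 (the tree spans levels 0 through 10, i.e. 11 levels counting the root), so the depth is the number of divisions: log_6(60466176) = 10

The recursion tree depth is log_6(60466176) = 10. At each level, the problem size is divided by 6, so it takes 10 divisions to reduce to a base case of size 1. The algorithm makes 8 recursive calls at each level.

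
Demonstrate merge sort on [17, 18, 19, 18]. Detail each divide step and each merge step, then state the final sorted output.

Merge sort trace:

Split: [17, 18, 19, 18] -> [17, 18] and [19, 18]
  Split: [17, 18] -> [17] and [18]
  Merge: [17] + [18] -> [17, 18]
  Split: [19, 18] -> [19] and [18]
  Merge: [19] + [18] -> [18, 19]
Merge: [17, 18] + [18, 19] -> [17, 18, 18, 19]

Final sorted array: [17, 18, 18, 19]

The merge sort proceeds by recursively splitting the array and merging sorted halves.
After all merges, the sorted array is [17, 18, 18, 19].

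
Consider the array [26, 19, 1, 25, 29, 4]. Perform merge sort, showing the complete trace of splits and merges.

Merge sort trace:

Split: [26, 19, 1, 25, 29, 4] -> [26, 19, 1] and [25, 29, 4]
  Split: [26, 19, 1] -> [26] and [19, 1]
    Split: [19, 1] -> [19] and [1]
    Merge: [19] + [1] -> [1, 19]
  Merge: [26] + [1, 19] -> [1, 19, 26]
  Split: [25, 29, 4] -> [25] and [29, 4]
    Split: [29, 4] -> [29] and [4]
    Merge: [29] + [4] -> [4, 29]
  Merge: [25] + [4, 29] -> [4, 25, 29]
Merge: [1, 19, 26] + [4, 25, 29] -> [1, 4, 19, 25, 26, 29]

Final sorted array: [1, 4, 19, 25, 26, 29]

The merge sort proceeds by recursively splitting the array and merging sorted halves.
After all merges, the sorted array is [1, 4, 19, 25, 26, 29].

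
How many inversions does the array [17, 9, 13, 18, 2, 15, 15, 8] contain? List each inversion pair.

Finding inversions in [17, 9, 13, 18, 2, 15, 15, 8]:

(0, 1): arr[0]=17 > arr[1]=9
(0, 2): arr[0]=17 > arr[2]=13
(0, 4): arr[0]=17 > arr[4]=2
(0, 5): arr[0]=17 > arr[5]=15
(0, 6): arr[0]=17 > arr[6]=15
(0, 7): arr[0]=17 > arr[7]=8
(1, 4): arr[1]=9 > arr[4]=2
(1, 7): arr[1]=9 > arr[7]=8
(2, 4): arr[2]=13 > arr[4]=2
(2, 7): arr[2]=13 > arr[7]=8
(3, 4): arr[3]=18 > arr[4]=2
(3, 5): arr[3]=18 > arr[5]=15
(3, 6): arr[3]=18 > arr[6]=15
(3, 7): arr[3]=18 > arr[7]=8
(5, 7): arr[5]=15 > arr[7]=8
(6, 7): arr[6]=15 > arr[7]=8

Total inversions: 16

The array has 16 inversion(s): (0,1), (0,2), (0,4), (0,5), (0,6), (0,7), (1,4), (1,7), (2,4), (2,7), (3,4), (3,5), (3,6), (3,7), (5,7), (6,7). Each pair (i,j) satisfies i < j and arr[i] > arr[j].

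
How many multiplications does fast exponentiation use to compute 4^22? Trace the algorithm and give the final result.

Computing 4^22 by squaring (build up from 4^1; each line after the first costs one multiplication):

4^1 = 4
4^2 = (4^1)^2 = 4^2 = 16
4^4 = (4^2)^2 = 16^2 = 256
4^5 = 4 * 4^4 = 4 * 256 = 1024
4^10 = (4^5)^2 = 1024^2 = 1048576
4^11 = 4 * 4^10 = 4 * 1048576 = 4194304
4^22 = (4^11)^2 = 4194304^2 = 17592186044416

Result: 17592186044416
Multiplications needed: 6 (6 lines after 4^1)

4^22 = 17592186044416. Using exponentiation by squaring, this requires 6 multiplications. The key idea: if the exponent is even, square the half-power; if odd, multiply by the base once.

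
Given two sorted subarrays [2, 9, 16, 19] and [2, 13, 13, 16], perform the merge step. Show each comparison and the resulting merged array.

Merging process:

Compare 2 vs 2: take 2 from left. Merged: [2]
Compare 9 vs 2: take 2 from right. Merged: [2, 2]
Compare 9 vs 13: take 9 from left. Merged: [2, 2, 9]
Compare 16 vs 13: take 13 from right. Merged: [2, 2, 9, 13]
Compare 16 vs 13: take 13 from right. Merged: [2, 2, 9, 13, 13]
Compare 16 vs 16: take 16 from left. Merged: [2, 2, 9, 13, 13, 16]
Compare 19 vs 16: take 16 from right. Merged: [2, 2, 9, 13, 13, 16, 16]
Append remaining from left: [19]. Merged: [2, 2, 9, 13, 13, 16, 16, 19]

Final merged array: [2, 2, 9, 13, 13, 16, 16, 19]
Total comparisons: 7

The merged array is [2, 2, 9, 13, 13, 16, 16, 19], requiring 7 comparisons. The merge step runs in O(n) time where n is the total number of elements.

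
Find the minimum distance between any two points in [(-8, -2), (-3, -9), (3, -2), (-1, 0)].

Computing all pairwise distances among 4 points:

d((-8, -2), (-3, -9)) = 8.6023
d((-8, -2), (3, -2)) = 11.0
d((-8, -2), (-1, 0)) = 7.2801
d((-3, -9), (3, -2)) = 9.2195
d((-3, -9), (-1, 0)) = 9.2195
d((3, -2), (-1, 0)) = 4.4721 <-- minimum

Closest pair: (3, -2) and (-1, 0) with distance 4.4721

The closest pair is (3, -2) and (-1, 0) with Euclidean distance 4.4721. For 4 points, brute-force pairwise comparison is shown above. For large n, the divide-and-conquer algorithm (sort by x, recurse on halves, check the dividing strip) achieves O(n log n).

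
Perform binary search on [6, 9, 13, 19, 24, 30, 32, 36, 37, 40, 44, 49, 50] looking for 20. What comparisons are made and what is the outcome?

Binary search for 20 in [6, 9, 13, 19, 24, 30, 32, 36, 37, 40, 44, 49, 50]:

lo=0, hi=12, mid=6, arr[mid]=32 -> 32 > 20, search left half
lo=0, hi=5, mid=2, arr[mid]=13 -> 13 < 20, search right half
lo=3, hi=5, mid=4, arr[mid]=24 -> 24 > 20, search left half
lo=3, hi=3, mid=3, arr[mid]=19 -> 19 < 20, search right half
lo=4 > hi=3, target 20 not found

Binary search determines that 20 is not in the array after 4 comparisons. The search space was exhausted without finding the target.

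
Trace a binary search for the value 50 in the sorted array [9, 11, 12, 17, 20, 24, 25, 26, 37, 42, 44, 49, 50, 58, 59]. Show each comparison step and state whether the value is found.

Binary search for 50 in [9, 11, 12, 17, 20, 24, 25, 26, 37, 42, 44, 49, 50, 58, 59]:

lo=0, hi=14, mid=7, arr[mid]=26 -> 26 < 50, search right half
lo=8, hi=14, mid=11, arr[mid]=49 -> 49 < 50, search right half
lo=12, hi=14, mid=13, arr[mid]=58 -> 58 > 50, search left half
lo=12, hi=12, mid=12, arr[mid]=50 -> Found target at index 12!

Binary search finds 50 at index 12 after 4 comparisons. The search repeatedly halves the search space by comparing with the middle element.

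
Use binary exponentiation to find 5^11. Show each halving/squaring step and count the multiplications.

Computing 5^11 by squaring (build up from 5^1; each line after the first costs one multiplication):

5^1 = 5
5^2 = (5^1)^2 = 5^2 = 25
5^4 = (5^2)^2 = 25^2 = 625
5^5 = 5 * 5^4 = 5 * 625 = 3125
5^10 = (5^5)^2 = 3125^2 = 9765625
5^11 = 5 * 5^10 = 5 * 9765625 = 48828125

Result: 48828125
Multiplications needed: 5 (5 lines after 5^1)

5^11 = 48828125. Using exponentiation by squaring, this requires 5 multiplications. The key idea: if the exponent is even, square the half-power; if odd, multiply by the base once.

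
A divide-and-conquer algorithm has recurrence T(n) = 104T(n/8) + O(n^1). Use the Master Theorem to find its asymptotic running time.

Master Theorem for T(n) = 104T(n/8) + O(n^1):

a = 104, b = 8, c = 1
log_b(a) = log_8(104) = 2.2335

Case 1: c = 1 < log_8(104) = 2.2335
T(n) = O(n^(log_8 104))

For T(n) = 104T(n/8) + O(n^1): log_8(104) = 2.2335. This is Case 1 of the Master Theorem (c < log_b(a), work dominated by leaves), giving O(n^(log_8 104)).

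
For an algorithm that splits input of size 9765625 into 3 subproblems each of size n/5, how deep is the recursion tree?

For divide and conquer with division factor 5:

Problem sizes at each level:
Level 0: 9765625
Level 1: 1953125
Level 2: 390625
Level 3: 78125
Level 4: 15625
Level 5: 3125
Level 6: 625
Level 7: 125
Level 8: 25
Level 9: 5
Level 10: 1

The root is level 0 and the size-1 base case is level 10 (the tree spans levels 0 through 10, i.e. 11 levels counting the root), so the depth is the number of divisions: log_5(9765625) = 10

The recursion tree depth is log_5(9765625) = 10. At each level, the problem size is divided by 5, so it takes 10 divisions to reduce to a base case of size 1. The algorithm makes 3 recursive calls at each level.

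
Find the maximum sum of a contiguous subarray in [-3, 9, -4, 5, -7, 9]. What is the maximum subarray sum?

Using Kadane's algorithm on [-3, 9, -4, 5, -7, 9]:

Scanning through the array:
Position 1 (value 9): max_ending_here = 9, max_so_far = 9
Position 2 (value -4): max_ending_here = 5, max_so_far = 9
Position 3 (value 5): max_ending_here = 10, max_so_far = 10
Position 4 (value -7): max_ending_here = 3, max_so_far = 10
Position 5 (value 9): max_ending_here = 12, max_so_far = 12

Maximum subarray: [9, -4, 5, -7, 9]
Maximum sum: 12

The maximum subarray is [9, -4, 5, -7, 9] with sum 12. This subarray runs from index 1 to index 5.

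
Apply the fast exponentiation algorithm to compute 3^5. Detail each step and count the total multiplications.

Computing 3^5 by squaring (build up from 3^1; each line after the first costs one multiplication):

3^1 = 3
3^2 = (3^1)^2 = 3^2 = 9
3^4 = (3^2)^2 = 9^2 = 81
3^5 = 3 * 3^4 = 3 * 81 = 243

Result: 243
Multiplications needed: 3 (3 lines after 3^1)

3^5 = 243. Using exponentiation by squaring, this requires 3 multiplications. The key idea: if the exponent is even, square the half-power; if odd, multiply by the base once.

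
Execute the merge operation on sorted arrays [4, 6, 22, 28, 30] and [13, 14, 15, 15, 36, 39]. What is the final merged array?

Merging process:

Compare 4 vs 13: take 4 from left. Merged: [4]
Compare 6 vs 13: take 6 from left. Merged: [4, 6]
Compare 22 vs 13: take 13 from right. Merged: [4, 6, 13]
Compare 22 vs 14: take 14 from right. Merged: [4, 6, 13, 14]
Compare 22 vs 15: take 15 from right. Merged: [4, 6, 13, 14, 15]
Compare 22 vs 15: take 15 from right. Merged: [4, 6, 13, 14, 15, 15]
Compare 22 vs 36: take 22 from left. Merged: [4, 6, 13, 14, 15, 15, 22]
Compare 28 vs 36: take 28 from left. Merged: [4, 6, 13, 14, 15, 15, 22, 28]
Compare 30 vs 36: take 30 from left. Merged: [4, 6, 13, 14, 15, 15, 22, 28, 30]
Append remaining from right: [36, 39]. Merged: [4, 6, 13, 14, 15, 15, 22, 28, 30, 36, 39]

Final merged array: [4, 6, 13, 14, 15, 15, 22, 28, 30, 36, 39]
Total comparisons: 9

The merged array is [4, 6, 13, 14, 15, 15, 22, 28, 30, 36, 39], requiring 9 comparisons. The merge step runs in O(n) time where n is the total number of elements.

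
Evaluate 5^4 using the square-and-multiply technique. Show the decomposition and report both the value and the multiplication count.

Computing 5^4 by squaring (build up from 5^1; each line after the first costs one multiplication):

5^1 = 5
5^2 = (5^1)^2 = 5^2 = 25
5^4 = (5^2)^2 = 25^2 = 625

Result: 625
Multiplications needed: 2 (2 lines after 5^1)

5^4 = 625. Using exponentiation by squaring, this requires 2 multiplications. The key idea: if the exponent is even, square the half-power; if odd, multiply by the base once.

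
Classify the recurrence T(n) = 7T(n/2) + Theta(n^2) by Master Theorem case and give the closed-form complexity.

Master Theorem for T(n) = 7T(n/2) + O(n^2):

a = 7, b = 2, c = 2
log_b(a) = log_2(7) = 2.8074

Case 1: c = 2 < log_2(7) = 2.8074
T(n) = O(n^(log_2 7))

For T(n) = 7T(n/2) + O(n^2): log_2(7) = 2.8074. This is Case 1 of the Master Theorem (c < log_b(a), work dominated by leaves), giving O(n^(log_2 7)).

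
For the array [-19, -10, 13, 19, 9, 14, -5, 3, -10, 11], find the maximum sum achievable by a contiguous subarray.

Using Kadane's algorithm on [-19, -10, 13, 19, 9, 14, -5, 3, -10, 11]:

Scanning through the array:
Position 1 (value -10): max_ending_here = -10, max_so_far = -10
Position 2 (value 13): max_ending_here = 13, max_so_far = 13
Position 3 (value 19): max_ending_here = 32, max_so_far = 32
Position 4 (value 9): max_ending_here = 41, max_so_far = 41
Position 5 (value 14): max_ending_here = 55, max_so_far = 55
Position 6 (value -5): max_ending_here = 50, max_so_far = 55
Position 7 (value 3): max_ending_here = 53, max_so_far = 55
Position 8 (value -10): max_ending_here = 43, max_so_far = 55
Position 9 (value 11): max_ending_here = 54, max_so_far = 55

Maximum subarray: [13, 19, 9, 14]
Maximum sum: 55

The maximum subarray is [13, 19, 9, 14] with sum 55. This subarray runs from index 2 to index 5.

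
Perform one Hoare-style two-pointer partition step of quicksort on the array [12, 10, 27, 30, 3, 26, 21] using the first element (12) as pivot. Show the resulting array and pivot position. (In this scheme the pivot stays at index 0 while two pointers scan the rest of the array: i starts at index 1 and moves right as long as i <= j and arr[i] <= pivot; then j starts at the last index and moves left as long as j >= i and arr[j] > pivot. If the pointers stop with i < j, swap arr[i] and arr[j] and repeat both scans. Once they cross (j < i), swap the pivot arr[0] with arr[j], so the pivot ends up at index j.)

Hoare-style two-pointer partition with pivot = 12:

Initial array: [12, 10, 27, 30, 3, 26, 21]

Pointers start at i = 1, j = 6.
i stops at index 2 (arr[2]=27 > 12), j stops at index 4 (arr[4]=3 <= 12): swap arr[2] and arr[4], array becomes [12, 10, 3, 30, 27, 26, 21]
i ends at 3, j ends at 2: the pointers have crossed (j < i), so scanning stops.

Swap pivot arr[0] with arr[2] to place pivot at position 2: [3, 10, 12, 30, 27, 26, 21]
Pivot position: 2

After partitioning with pivot 12, the array becomes [3, 10, 12, 30, 27, 26, 21]. The pivot is placed at index 2. All elements to the left of the pivot are <= 12, and all elements to the right are > 12.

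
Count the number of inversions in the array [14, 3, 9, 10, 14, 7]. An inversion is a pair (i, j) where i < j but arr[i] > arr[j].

Finding inversions in [14, 3, 9, 10, 14, 7]:

(0, 1): arr[0]=14 > arr[1]=3
(0, 2): arr[0]=14 > arr[2]=9
(0, 3): arr[0]=14 > arr[3]=10
(0, 5): arr[0]=14 > arr[5]=7
(2, 5): arr[2]=9 > arr[5]=7
(3, 5): arr[3]=10 > arr[5]=7
(4, 5): arr[4]=14 > arr[5]=7

Total inversions: 7

The array has 7 inversion(s): (0,1), (0,2), (0,3), (0,5), (2,5), (3,5), (4,5). Each pair (i,j) satisfies i < j and arr[i] > arr[j].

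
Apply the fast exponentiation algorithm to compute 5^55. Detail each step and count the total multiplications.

Computing 5^55 by squaring (build up from 5^1; each line after the first costs one multiplication):

5^1 = 5
5^2 = (5^1)^2 = 5^2 = 25
5^3 = 5 * 5^2 = 5 * 25 = 125
5^6 = (5^3)^2 = 125^2 = 15625
5^12 = (5^6)^2 = 15625^2 = 244140625
5^13 = 5 * 5^12 = 5 * 244140625 = 1220703125
5^26 = (5^13)^2 = 1220703125^2 = 1490116119384765625
5^27 = 5 * 5^26 = 5 * 1490116119384765625 = 7450580596923828125
5^54 = (5^27)^2 = 7450580596923828125^2 = 55511151231257827021181583404541015625
5^55 = 5 * 5^54 = 5 * 55511151231257827021181583404541015625 = 277555756156289135105907917022705078125

Result: 277555756156289135105907917022705078125
Multiplications needed: 9 (9 lines after 5^1)

5^55 = 277555756156289135105907917022705078125. Using exponentiation by squaring, this requires 9 multiplications. The key idea: if the exponent is even, square the half-power; if odd, multiply by the base once.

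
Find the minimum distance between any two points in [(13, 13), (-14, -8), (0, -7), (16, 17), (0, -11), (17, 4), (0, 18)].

Computing all pairwise distances among 7 points:

d((13, 13), (-14, -8)) = 34.2053
d((13, 13), (0, -7)) = 23.8537
d((13, 13), (16, 17)) = 5.0
d((13, 13), (0, -11)) = 27.2947
d((13, 13), (17, 4)) = 9.8489
d((13, 13), (0, 18)) = 13.9284
d((-14, -8), (0, -7)) = 14.0357
d((-14, -8), (16, 17)) = 39.0512
d((-14, -8), (0, -11)) = 14.3178
d((-14, -8), (17, 4)) = 33.2415
d((-14, -8), (0, 18)) = 29.5296
d((0, -7), (16, 17)) = 28.8444
d((0, -7), (0, -11)) = 4.0 <-- minimum
d((0, -7), (17, 4)) = 20.2485
d((0, -7), (0, 18)) = 25.0
d((16, 17), (0, -11)) = 32.249
d((16, 17), (17, 4)) = 13.0384
d((16, 17), (0, 18)) = 16.0312
d((0, -11), (17, 4)) = 22.6716
d((0, -11), (0, 18)) = 29.0
d((17, 4), (0, 18)) = 22.0227

Closest pair: (0, -7) and (0, -11) with distance 4.0

The closest pair is (0, -7) and (0, -11) with Euclidean distance 4.0. For 7 points, brute-force pairwise comparison is shown above. For large n, the divide-and-conquer algorithm (sort by x, recurse on halves, check the dividing strip) achieves O(n log n).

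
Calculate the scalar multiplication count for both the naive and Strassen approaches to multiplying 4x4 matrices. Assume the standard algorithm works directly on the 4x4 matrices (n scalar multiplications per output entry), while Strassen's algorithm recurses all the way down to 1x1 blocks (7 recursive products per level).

Matrix multiplication for 4x4 matrices:

Standard algorithm: 4^3 = 64 multiplications
Strassen's algorithm: 7^(log2(4)) = 7^2 = 49 multiplications
Savings: 64 - 49 = 15 multiplications

Standard: 64 multiplications (4^3). Strassen: 49 multiplications (7^2). Strassen reduces 8 recursive multiplications to 7 at each level.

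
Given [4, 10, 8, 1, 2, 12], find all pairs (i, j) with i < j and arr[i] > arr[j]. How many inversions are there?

Finding inversions in [4, 10, 8, 1, 2, 12]:

(0, 3): arr[0]=4 > arr[3]=1
(0, 4): arr[0]=4 > arr[4]=2
(1, 2): arr[1]=10 > arr[2]=8
(1, 3): arr[1]=10 > arr[3]=1
(1, 4): arr[1]=10 > arr[4]=2
(2, 3): arr[2]=8 > arr[3]=1
(2, 4): arr[2]=8 > arr[4]=2

Total inversions: 7

The array has 7 inversion(s): (0,3), (0,4), (1,2), (1,3), (1,4), (2,3), (2,4). Each pair (i,j) satisfies i < j and arr[i] > arr[j].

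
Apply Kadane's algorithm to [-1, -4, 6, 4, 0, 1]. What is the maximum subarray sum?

Using Kadane's algorithm on [-1, -4, 6, 4, 0, 1]:

Scanning through the array:
Position 1 (value -4): max_ending_here = -4, max_so_far = -1
Position 2 (value 6): max_ending_here = 6, max_so_far = 6
Position 3 (value 4): max_ending_here = 10, max_so_far = 10
Position 4 (value 0): max_ending_here = 10, max_so_far = 10
Position 5 (value 1): max_ending_here = 11, max_so_far = 11

Maximum subarray: [6, 4, 0, 1]
Maximum sum: 11

The maximum subarray is [6, 4, 0, 1] with sum 11. This subarray runs from index 2 to index 5.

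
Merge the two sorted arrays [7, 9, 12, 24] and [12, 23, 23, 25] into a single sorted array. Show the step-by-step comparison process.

Merging process:

Compare 7 vs 12: take 7 from left. Merged: [7]
Compare 9 vs 12: take 9 from left. Merged: [7, 9]
Compare 12 vs 12: take 12 from left. Merged: [7, 9, 12]
Compare 24 vs 12: take 12 from right. Merged: [7, 9, 12, 12]
Compare 24 vs 23: take 23 from right. Merged: [7, 9, 12, 12, 23]
Compare 24 vs 23: take 23 from right. Merged: [7, 9, 12, 12, 23, 23]
Compare 24 vs 25: take 24 from left. Merged: [7, 9, 12, 12, 23, 23, 24]
Append remaining from right: [25]. Merged: [7, 9, 12, 12, 23, 23, 24, 25]

Final merged array: [7, 9, 12, 12, 23, 23, 24, 25]
Total comparisons: 7

The merged array is [7, 9, 12, 12, 23, 23, 24, 25], requiring 7 comparisons. The merge step runs in O(n) time where n is the total number of elements.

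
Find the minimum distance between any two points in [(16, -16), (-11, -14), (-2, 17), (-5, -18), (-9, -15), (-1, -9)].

Computing all pairwise distances among 6 points:

d((16, -16), (-11, -14)) = 27.074
d((16, -16), (-2, 17)) = 37.5899
d((16, -16), (-5, -18)) = 21.095
d((16, -16), (-9, -15)) = 25.02
d((16, -16), (-1, -9)) = 18.3848
d((-11, -14), (-2, 17)) = 32.28
d((-11, -14), (-5, -18)) = 7.2111
d((-11, -14), (-9, -15)) = 2.2361 <-- minimum
d((-11, -14), (-1, -9)) = 11.1803
d((-2, 17), (-5, -18)) = 35.1283
d((-2, 17), (-9, -15)) = 32.7567
d((-2, 17), (-1, -9)) = 26.0192
d((-5, -18), (-9, -15)) = 5.0
d((-5, -18), (-1, -9)) = 9.8489
d((-9, -15), (-1, -9)) = 10.0

Closest pair: (-11, -14) and (-9, -15) with distance 2.2361

The closest pair is (-11, -14) and (-9, -15) with Euclidean distance 2.2361. For 6 points, brute-force pairwise comparison is shown above. For large n, the divide-and-conquer algorithm (sort by x, recurse on halves, check the dividing strip) achieves O(n log n).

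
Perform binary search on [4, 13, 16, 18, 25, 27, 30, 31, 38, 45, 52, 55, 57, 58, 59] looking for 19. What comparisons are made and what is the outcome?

Binary search for 19 in [4, 13, 16, 18, 25, 27, 30, 31, 38, 45, 52, 55, 57, 58, 59]:

lo=0, hi=14, mid=7, arr[mid]=31 -> 31 > 19, search left half
lo=0, hi=6, mid=3, arr[mid]=18 -> 18 < 19, search right half
lo=4, hi=6, mid=5, arr[mid]=27 -> 27 > 19, search left half
lo=4, hi=4, mid=4, arr[mid]=25 -> 25 > 19, search left half
lo=4 > hi=3, target 19 not found

Binary search determines that 19 is not in the array after 4 comparisons. The search space was exhausted without finding the target.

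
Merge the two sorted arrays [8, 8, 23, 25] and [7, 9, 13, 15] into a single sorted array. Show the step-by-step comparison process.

Merging process:

Compare 8 vs 7: take 7 from right. Merged: [7]
Compare 8 vs 9: take 8 from left. Merged: [7, 8]
Compare 8 vs 9: take 8 from left. Merged: [7, 8, 8]
Compare 23 vs 9: take 9 from right. Merged: [7, 8, 8, 9]
Compare 23 vs 13: take 13 from right. Merged: [7, 8, 8, 9, 13]
Compare 23 vs 15: take 15 from right. Merged: [7, 8, 8, 9, 13, 15]
Append remaining from left: [23, 25]. Merged: [7, 8, 8, 9, 13, 15, 23, 25]

Final merged array: [7, 8, 8, 9, 13, 15, 23, 25]
Total comparisons: 6

The merged array is [7, 8, 8, 9, 13, 15, 23, 25], requiring 6 comparisons. The merge step runs in O(n) time where n is the total number of elements.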